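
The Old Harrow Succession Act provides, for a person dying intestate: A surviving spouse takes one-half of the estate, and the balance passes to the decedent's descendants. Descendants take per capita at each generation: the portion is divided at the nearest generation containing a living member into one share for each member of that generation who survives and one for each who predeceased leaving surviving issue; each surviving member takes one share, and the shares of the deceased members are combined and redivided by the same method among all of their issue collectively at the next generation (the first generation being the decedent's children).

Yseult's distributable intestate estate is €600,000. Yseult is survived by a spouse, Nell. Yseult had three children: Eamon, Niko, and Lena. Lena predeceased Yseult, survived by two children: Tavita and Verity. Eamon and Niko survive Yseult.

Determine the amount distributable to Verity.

Nell takes one-half of €600,000 = €300,000. The remaining €300,000 passes to the descendants.
The descendants' portion (€300,000) is divided at the children's generation into 3 shares of €100,000. Eamon and Niko each take €100,000. The remaining share for the deceased Lena (€100,000) is carried to the next generation.
That pool (€100,000) is divided at the grandchildren's generation equally among Tavita and Verity: €50,000 each.

Verity receives €50,000.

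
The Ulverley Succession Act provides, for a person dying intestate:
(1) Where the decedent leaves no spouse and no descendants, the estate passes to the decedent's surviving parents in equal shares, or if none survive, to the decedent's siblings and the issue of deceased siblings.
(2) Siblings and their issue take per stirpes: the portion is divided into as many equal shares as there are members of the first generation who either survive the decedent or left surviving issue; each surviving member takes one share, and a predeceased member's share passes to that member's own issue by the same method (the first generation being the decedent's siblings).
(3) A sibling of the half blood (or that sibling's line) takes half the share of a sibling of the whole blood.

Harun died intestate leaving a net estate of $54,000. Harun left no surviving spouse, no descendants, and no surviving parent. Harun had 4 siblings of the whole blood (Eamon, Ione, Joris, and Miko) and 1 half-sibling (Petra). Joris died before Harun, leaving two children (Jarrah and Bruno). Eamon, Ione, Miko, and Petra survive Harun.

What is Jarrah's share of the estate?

The entire $54,000 passes to the siblings and their issue.
Counting each half-blood sibling's line as half a unit, there are 9/2 units in $54,000, so one unit is $12,000. Whole-blood lines (Eamon, Ione, Joris, and Miko) take $12,000 each; half-blood lines (Petra) take $6,000 each.
Joris's share ($12,000) is divided into 2 shares of $6,000: Jarrah and Bruno each take $6,000.

Jarrah receives $6,000.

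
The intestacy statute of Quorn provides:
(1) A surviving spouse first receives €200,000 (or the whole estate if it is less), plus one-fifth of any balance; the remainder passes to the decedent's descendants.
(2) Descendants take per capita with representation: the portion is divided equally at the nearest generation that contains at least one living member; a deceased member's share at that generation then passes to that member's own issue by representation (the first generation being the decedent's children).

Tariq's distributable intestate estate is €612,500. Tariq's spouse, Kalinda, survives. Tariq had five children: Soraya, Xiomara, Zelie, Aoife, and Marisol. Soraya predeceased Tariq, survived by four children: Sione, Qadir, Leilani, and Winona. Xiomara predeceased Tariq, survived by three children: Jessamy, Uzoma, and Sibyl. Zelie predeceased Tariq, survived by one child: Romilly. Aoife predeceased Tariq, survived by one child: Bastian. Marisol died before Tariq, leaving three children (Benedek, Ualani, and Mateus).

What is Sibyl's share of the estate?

Sibyl receives €27,500.

Kalinda first takes €200,000, leaving a balance of €412,500. Kalinda then takes one-fifth of the balance (€82,500), for a total of €282,500. The remaining €330,000 passes to the descendants.
No child survives, so the initial division is made at the grandchildren's generation.
The descendants' portion (€330,000) is divided into 12 shares of €27,500: Sione, Qadir, Leilani, Winona, Jessamy, Uzoma, Sibyl, Romilly, Bastian, Benedek, Ualani, and Mateus each take €27,500.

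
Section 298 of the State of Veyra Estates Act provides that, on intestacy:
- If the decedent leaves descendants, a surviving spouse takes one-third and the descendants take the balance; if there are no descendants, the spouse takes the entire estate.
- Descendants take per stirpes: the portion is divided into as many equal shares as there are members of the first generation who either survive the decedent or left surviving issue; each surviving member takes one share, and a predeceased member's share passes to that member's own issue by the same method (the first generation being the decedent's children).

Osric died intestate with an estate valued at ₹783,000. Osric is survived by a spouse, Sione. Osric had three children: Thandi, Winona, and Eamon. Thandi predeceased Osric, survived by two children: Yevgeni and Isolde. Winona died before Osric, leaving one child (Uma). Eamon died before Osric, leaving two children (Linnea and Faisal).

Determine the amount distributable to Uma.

Uma receives ₹174,000.

Sione takes one-third of ₹783,000 = ₹261,000. The remaining ₹522,000 passes to the descendants.
The descendants' portion (₹522,000) is divided into 3 shares of ₹174,000: Thandi's ₹174,000 share passes to Thandi's issue; Winona's ₹174,000 share passes to Winona's issue; Eamon's ₹174,000 share passes to Eamon's issue.
Thandi's share (₹174,000) is divided into 2 shares of ₹87,000: Yevgeni and Isolde each take ₹87,000.
Winona's share (₹174,000) passes entirely to Uma.
Eamon's share (₹174,000) is divided into 2 shares of ₹87,000: Linnea and Faisal each take ₹87,000.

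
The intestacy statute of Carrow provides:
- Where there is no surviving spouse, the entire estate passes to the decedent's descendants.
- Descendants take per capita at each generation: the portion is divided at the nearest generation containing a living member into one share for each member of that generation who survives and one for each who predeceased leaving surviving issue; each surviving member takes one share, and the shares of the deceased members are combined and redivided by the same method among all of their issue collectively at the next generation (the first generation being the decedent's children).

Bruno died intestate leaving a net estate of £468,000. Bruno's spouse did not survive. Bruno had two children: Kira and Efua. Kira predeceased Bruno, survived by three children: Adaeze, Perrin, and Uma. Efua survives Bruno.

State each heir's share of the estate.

The entire £468,000 passes to the descendants.
That amount (£468,000) is divided at the children's generation into 2 shares of £234,000. Efua takes £234,000. The remaining share for the deceased Kira (£234,000) is carried to the next generation.
That pool (£234,000) is divided at the grandchildren's generation equally among Adaeze, Perrin, and Uma: £78,000 each.

Adaeze: £78,000; Perrin: £78,000; Uma: £78,000; Efua: £234,000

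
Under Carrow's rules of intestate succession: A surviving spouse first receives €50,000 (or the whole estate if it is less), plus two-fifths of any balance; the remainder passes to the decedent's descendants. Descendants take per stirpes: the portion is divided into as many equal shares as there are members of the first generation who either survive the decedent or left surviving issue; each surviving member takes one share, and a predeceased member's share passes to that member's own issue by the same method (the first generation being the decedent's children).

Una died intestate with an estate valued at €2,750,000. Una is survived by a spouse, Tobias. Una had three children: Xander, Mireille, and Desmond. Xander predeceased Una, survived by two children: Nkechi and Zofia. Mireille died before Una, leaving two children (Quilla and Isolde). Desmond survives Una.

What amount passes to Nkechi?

Nkechi receives €270,000.

Tobias first takes €50,000, leaving a balance of €2,700,000. Tobias then takes two-fifths of the balance (€1,080,000), for a total of €1,130,000. The remaining €1,620,000 passes to the descendants.
The descendants' portion (€1,620,000) is divided into 3 shares of €540,000: Desmond takes €540,000; Xander's €540,000 share passes to Xander's issue; Mireille's €540,000 share passes to Mireille's issue.
Xander's share (€540,000) is divided into 2 shares of €270,000: Nkechi and Zofia each take €270,000.
Mireille's share (€540,000) is divided into 2 shares of €270,000: Quilla and Isolde each take €270,000.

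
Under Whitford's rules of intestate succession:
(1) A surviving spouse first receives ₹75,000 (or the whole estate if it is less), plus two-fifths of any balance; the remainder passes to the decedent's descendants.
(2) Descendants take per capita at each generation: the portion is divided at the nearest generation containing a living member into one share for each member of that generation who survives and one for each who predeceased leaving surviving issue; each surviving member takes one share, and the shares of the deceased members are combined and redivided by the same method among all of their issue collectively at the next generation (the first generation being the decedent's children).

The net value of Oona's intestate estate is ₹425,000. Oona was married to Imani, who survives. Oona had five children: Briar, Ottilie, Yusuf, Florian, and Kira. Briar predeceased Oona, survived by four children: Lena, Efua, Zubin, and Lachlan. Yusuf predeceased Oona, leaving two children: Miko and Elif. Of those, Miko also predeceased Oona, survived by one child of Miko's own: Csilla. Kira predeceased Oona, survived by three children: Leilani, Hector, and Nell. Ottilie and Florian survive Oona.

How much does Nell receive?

Imani first takes ₹75,000, leaving a balance of ₹350,000. Imani then takes two-fifths of the balance (₹140,000), for a total of ₹215,000. The remaining ₹210,000 passes to the descendants.
The descendants' portion (₹210,000) is divided at the children's generation into 5 shares of ₹42,000. Ottilie and Florian each take ₹42,000. The 3 shares of the deceased (Briar, Yusuf, and Kira) are combined into a pool of ₹126,000.
That pool (₹126,000) is divided at the grandchildren's generation into 9 shares of ₹14,000. Lena, Efua, Zubin, Lachlan, Elif, Leilani, Hector, and Nell each take ₹14,000. The remaining share for the deceased Miko (₹14,000) is carried to the next generation.
That pool (₹14,000) passes entirely to Csilla, the sole taker at the great-grandchildren's generation.

Nell receives ₹14,000.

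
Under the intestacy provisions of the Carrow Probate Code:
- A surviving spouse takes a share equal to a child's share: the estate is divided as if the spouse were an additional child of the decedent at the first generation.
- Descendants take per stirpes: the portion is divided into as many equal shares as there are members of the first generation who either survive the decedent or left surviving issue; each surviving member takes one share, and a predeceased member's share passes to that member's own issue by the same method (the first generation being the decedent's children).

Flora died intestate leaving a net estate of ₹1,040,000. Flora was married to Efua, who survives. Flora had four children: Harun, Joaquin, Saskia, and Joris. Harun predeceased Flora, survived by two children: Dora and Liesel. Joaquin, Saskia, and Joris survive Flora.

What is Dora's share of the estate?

The spouse counts as an additional share at the children's level, so there are 5 primary shares of ₹208,000. Efua takes one such share (₹208,000).
The children's combined portion (₹832,000) is divided into 4 shares of ₹208,000: Joaquin, Saskia, and Joris each take ₹208,000; Harun's ₹208,000 share passes to Harun's issue.
Harun's share (₹208,000) is divided into 2 shares of ₹104,000: Dora and Liesel each take ₹104,000.

Dora receives ₹104,000.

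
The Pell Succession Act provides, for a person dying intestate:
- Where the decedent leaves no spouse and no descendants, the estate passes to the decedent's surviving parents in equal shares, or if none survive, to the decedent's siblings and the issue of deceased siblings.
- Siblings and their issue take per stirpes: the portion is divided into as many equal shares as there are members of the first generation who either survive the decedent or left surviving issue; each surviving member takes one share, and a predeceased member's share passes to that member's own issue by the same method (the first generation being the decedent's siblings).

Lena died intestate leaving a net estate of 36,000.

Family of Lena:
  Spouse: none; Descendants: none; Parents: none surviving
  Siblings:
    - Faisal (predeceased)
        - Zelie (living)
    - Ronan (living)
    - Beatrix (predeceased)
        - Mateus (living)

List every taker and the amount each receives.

Zelie: 12,000; Ronan: 12,000; Mateus: 12,000

The entire 36,000 passes to the siblings and their issue.
That amount (36,000) is divided into 3 shares of 12,000: Ronan takes 12,000; Faisal's 12,000 share passes to Faisal's issue; Beatrix's 12,000 share passes to Beatrix's issue.
Faisal's share (12,000) passes entirely to Zelie.
Beatrix's share (12,000) passes entirely to Mateus.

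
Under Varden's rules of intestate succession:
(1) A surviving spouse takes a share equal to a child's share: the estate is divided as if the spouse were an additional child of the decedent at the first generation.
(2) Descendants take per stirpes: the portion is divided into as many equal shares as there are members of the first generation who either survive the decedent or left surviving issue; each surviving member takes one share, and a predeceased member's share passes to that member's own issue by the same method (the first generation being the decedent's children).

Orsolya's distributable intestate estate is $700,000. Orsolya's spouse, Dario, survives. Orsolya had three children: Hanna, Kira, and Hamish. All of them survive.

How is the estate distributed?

Dario: $175,000; Hanna: $175,000; Kira: $175,000; Hamish: $175,000

The spouse counts as an additional share at the children's level, so there are 4 primary shares of $175,000. Dario takes one such share ($175,000).
The children's combined portion ($525,000) is divided into 3 shares of $175,000: Hanna, Kira, and Hamish each take $175,000.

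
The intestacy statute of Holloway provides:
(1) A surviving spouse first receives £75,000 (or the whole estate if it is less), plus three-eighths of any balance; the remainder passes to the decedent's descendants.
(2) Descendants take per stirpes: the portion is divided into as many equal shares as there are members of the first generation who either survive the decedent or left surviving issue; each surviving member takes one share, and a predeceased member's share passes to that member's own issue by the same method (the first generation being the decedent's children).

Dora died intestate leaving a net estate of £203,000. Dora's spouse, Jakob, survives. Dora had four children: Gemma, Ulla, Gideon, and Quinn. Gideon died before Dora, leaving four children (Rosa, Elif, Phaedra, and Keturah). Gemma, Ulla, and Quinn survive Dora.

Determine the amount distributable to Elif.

Elif receives £5,000.

Jakob first takes £75,000, leaving a balance of £128,000. Jakob then takes three-eighths of the balance (£48,000), for a total of £123,000. The remaining £80,000 passes to the descendants.
The descendants' portion (£80,000) is divided into 4 shares of £20,000: Gemma, Ulla, and Quinn each take £20,000; Gideon's £20,000 share passes to Gideon's issue.
Gideon's share (£20,000) is divided into 4 shares of £5,000: Rosa, Elif, Phaedra, and Keturah each take £5,000.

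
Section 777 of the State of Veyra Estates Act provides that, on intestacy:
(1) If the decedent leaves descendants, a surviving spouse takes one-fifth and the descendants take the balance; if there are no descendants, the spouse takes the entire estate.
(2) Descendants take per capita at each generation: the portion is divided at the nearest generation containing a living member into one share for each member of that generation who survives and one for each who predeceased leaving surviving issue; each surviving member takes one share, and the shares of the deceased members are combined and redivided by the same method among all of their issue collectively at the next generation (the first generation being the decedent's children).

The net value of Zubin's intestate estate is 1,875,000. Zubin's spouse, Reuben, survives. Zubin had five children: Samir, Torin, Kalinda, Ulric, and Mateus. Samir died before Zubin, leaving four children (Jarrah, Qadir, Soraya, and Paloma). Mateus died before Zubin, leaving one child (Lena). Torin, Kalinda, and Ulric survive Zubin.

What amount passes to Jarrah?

Reuben takes one-fifth of 1,875,000 = 375,000. The remaining 1,500,000 passes to the descendants.
The descendants' portion (1,500,000) is divided at the children's generation into 5 shares of 300,000. Torin, Kalinda, and Ulric each take 300,000. The 2 shares of the deceased (Samir and Mateus) are combined into a pool of 600,000.
That pool (600,000) is divided at the grandchildren's generation equally among Jarrah, Qadir, Soraya, Paloma, and Lena: 120,000 each.

Jarrah receives 120,000.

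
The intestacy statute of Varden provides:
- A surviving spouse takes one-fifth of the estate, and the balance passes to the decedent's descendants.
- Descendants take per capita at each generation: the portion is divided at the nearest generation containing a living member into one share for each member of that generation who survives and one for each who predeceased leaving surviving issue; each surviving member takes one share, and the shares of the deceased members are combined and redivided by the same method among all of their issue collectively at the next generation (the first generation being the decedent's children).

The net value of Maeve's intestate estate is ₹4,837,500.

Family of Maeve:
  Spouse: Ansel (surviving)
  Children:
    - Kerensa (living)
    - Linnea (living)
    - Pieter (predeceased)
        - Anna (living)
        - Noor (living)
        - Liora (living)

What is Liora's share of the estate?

Liora receives ₹430,000.

Ansel takes one-fifth of ₹4,837,500 = ₹967,500. The remaining ₹3,870,000 passes to the descendants.
The descendants' portion (₹3,870,000) is divided at the children's generation into 3 shares of ₹1,290,000. Kerensa and Linnea each take ₹1,290,000. The remaining share for the deceased Pieter (₹1,290,000) is carried to the next generation.
That pool (₹1,290,000) is divided at the grandchildren's generation equally among Anna, Noor, and Liora: ₹430,000 each.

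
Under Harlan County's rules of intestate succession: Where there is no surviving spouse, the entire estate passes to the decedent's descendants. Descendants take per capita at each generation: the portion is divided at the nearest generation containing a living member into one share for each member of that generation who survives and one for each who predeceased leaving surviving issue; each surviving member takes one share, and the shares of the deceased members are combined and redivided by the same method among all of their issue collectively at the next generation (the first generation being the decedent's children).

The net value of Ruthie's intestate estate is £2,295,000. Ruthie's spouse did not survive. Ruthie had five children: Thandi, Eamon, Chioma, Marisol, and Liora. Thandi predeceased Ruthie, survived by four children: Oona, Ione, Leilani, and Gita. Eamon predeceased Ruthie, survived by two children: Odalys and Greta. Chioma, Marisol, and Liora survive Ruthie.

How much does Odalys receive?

The entire £2,295,000 passes to the descendants.
That amount (£2,295,000) is divided at the children's generation into 5 shares of £459,000. Chioma, Marisol, and Liora each take £459,000. The 2 shares of the deceased (Thandi and Eamon) are combined into a pool of £918,000.
That pool (£918,000) is divided at the grandchildren's generation equally among Oona, Ione, Leilani, Gita, Odalys, and Greta: £153,000 each.

Odalys receives £153,000.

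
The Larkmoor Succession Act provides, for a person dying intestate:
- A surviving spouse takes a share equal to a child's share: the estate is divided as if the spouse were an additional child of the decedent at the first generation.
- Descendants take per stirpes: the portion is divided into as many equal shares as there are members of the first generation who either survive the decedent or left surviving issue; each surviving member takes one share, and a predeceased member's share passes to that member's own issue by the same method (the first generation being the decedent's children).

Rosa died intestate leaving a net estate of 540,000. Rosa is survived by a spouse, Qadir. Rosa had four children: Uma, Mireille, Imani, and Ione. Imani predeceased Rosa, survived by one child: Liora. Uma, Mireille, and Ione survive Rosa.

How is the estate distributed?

The spouse counts as an additional share at the children's level, so there are 5 primary shares of 108,000. Qadir takes one such share (108,000).
The children's combined portion (432,000) is divided into 4 shares of 108,000: Uma, Mireille, and Ione each take 108,000; Imani's 108,000 share passes to Imani's issue.
Imani's share (108,000) passes entirely to Liora.

Qadir: 108,000; Uma: 108,000; Mireille: 108,000; Liora: 108,000; Ione: 108,000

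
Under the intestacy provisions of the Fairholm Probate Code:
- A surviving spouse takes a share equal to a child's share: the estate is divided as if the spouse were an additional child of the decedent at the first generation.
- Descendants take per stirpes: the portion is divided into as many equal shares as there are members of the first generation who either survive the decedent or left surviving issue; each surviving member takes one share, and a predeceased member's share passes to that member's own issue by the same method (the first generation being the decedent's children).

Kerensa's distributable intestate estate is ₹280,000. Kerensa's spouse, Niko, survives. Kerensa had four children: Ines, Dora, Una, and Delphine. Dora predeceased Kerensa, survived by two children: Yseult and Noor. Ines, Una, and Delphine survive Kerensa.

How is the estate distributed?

Niko: ₹56,000; Ines: ₹56,000; Yseult: ₹28,000; Noor: ₹28,000; Una: ₹56,000; Delphine: ₹56,000

The spouse counts as an additional share at the children's level, so there are 5 primary shares of ₹56,000. Niko takes one such share (₹56,000).
The children's combined portion (₹224,000) is divided into 4 shares of ₹56,000: Ines, Una, and Delphine each take ₹56,000; Dora's ₹56,000 share passes to Dora's issue.
Dora's share (₹56,000) is divided into 2 shares of ₹28,000: Yseult and Noor each take ₹28,000.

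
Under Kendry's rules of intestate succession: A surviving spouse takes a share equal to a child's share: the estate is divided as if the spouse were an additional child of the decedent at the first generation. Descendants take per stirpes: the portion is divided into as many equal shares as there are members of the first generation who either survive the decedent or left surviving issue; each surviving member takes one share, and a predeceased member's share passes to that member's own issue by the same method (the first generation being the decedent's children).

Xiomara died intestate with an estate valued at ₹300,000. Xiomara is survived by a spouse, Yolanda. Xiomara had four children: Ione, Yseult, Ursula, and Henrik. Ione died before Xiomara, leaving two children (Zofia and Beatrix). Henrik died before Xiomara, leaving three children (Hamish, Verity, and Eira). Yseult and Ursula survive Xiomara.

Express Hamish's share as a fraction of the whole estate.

Hamish receives 1/15 of the estate.

The spouse counts as an additional share at the children's level, so there are 5 primary shares of ₹60,000. Yolanda takes one such share (₹60,000).
The children's combined portion (₹240,000) is divided into 4 shares of ₹60,000: Yseult and Ursula each take ₹60,000; Ione's ₹60,000 share passes to Ione's issue; Henrik's ₹60,000 share passes to Henrik's issue.
Ione's share (₹60,000) is divided into 2 shares of ₹30,000: Zofia and Beatrix each take ₹30,000.
Henrik's share (₹60,000) is divided into 3 shares of ₹20,000: Hamish, Verity, and Eira each take ₹20,000.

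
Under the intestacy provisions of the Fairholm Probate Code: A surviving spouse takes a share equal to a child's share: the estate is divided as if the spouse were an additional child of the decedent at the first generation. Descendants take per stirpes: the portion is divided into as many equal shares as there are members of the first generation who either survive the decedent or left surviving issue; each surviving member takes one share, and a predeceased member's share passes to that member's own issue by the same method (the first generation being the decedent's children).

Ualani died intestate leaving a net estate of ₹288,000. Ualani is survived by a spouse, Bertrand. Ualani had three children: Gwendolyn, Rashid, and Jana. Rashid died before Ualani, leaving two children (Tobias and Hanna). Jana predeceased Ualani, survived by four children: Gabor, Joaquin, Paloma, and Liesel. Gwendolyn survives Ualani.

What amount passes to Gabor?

The spouse counts as an additional share at the children's level, so there are 4 primary shares of ₹72,000. Bertrand takes one such share (₹72,000).
The children's combined portion (₹216,000) is divided into 3 shares of ₹72,000: Gwendolyn takes ₹72,000; Rashid's ₹72,000 share passes to Rashid's issue; Jana's ₹72,000 share passes to Jana's issue.
Rashid's share (₹72,000) is divided into 2 shares of ₹36,000: Tobias and Hanna each take ₹36,000.
Jana's share (₹72,000) is divided into 4 shares of ₹18,000: Gabor, Joaquin, Paloma, and Liesel each take ₹18,000.

Gabor receives ₹18,000.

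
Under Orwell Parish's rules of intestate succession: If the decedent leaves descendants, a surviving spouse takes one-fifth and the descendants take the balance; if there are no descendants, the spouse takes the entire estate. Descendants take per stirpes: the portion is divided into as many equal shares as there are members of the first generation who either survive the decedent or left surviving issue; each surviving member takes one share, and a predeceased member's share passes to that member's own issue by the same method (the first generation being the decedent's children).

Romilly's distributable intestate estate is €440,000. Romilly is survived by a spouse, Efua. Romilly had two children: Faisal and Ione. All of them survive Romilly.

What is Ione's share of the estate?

Efua takes one-fifth of €440,000 = €88,000. The remaining €352,000 passes to the descendants.
The descendants' portion (€352,000) is divided into 2 shares of €176,000: Faisal and Ione each take €176,000.

Ione receives €176,000.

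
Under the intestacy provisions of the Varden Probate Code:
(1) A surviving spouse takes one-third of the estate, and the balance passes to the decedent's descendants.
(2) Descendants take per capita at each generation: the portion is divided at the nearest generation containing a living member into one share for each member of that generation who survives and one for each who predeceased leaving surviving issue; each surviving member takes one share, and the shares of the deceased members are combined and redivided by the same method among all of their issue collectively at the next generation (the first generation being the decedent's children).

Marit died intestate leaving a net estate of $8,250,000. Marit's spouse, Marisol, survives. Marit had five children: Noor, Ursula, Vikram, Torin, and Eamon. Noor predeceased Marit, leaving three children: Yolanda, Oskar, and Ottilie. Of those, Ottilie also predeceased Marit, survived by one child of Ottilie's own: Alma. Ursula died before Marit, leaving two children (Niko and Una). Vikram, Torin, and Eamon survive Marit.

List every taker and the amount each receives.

Marisol: $2,750,000; Yolanda: $440,000; Oskar: $440,000; Alma: $440,000; Niko: $440,000; Una: $440,000; Vikram: $1,100,000; Torin: $1,100,000; Eamon: $1,100,000

Marisol takes one-third of $8,250,000 = $2,750,000. The remaining $5,500,000 passes to the descendants.
The descendants' portion ($5,500,000) is divided at the children's generation into 5 shares of $1,100,000. Vikram, Torin, and Eamon each take $1,100,000. The 2 shares of the deceased (Noor and Ursula) are combined into a pool of $2,200,000.
That pool ($2,200,000) is divided at the grandchildren's generation into 5 shares of $440,000. Yolanda, Oskar, Niko, and Una each take $440,000. The remaining share for the deceased Ottilie ($440,000) is carried to the next generation.
That pool ($440,000) passes entirely to Alma, the sole taker at the great-grandchildren's generation.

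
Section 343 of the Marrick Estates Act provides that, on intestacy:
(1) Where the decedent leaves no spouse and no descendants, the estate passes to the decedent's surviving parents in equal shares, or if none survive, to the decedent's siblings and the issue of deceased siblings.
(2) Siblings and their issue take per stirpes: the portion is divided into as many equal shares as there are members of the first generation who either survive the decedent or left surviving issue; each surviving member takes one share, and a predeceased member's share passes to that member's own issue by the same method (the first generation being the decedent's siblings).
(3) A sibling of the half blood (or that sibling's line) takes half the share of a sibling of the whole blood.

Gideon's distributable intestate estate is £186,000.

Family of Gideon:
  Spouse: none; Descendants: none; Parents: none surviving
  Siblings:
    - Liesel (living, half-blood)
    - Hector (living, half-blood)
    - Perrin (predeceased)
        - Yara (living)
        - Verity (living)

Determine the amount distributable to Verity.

The entire £186,000 passes to the siblings and their issue.
Counting each half-blood sibling's line as half a unit, there are 2 units in £186,000, so one unit is £93,000. Whole-blood lines (Perrin) take £93,000 each; half-blood lines (Liesel and Hector) take £46,500 each.
Perrin's share (£93,000) is divided into 2 shares of £46,500: Yara and Verity each take £46,500.

Verity receives £46,500.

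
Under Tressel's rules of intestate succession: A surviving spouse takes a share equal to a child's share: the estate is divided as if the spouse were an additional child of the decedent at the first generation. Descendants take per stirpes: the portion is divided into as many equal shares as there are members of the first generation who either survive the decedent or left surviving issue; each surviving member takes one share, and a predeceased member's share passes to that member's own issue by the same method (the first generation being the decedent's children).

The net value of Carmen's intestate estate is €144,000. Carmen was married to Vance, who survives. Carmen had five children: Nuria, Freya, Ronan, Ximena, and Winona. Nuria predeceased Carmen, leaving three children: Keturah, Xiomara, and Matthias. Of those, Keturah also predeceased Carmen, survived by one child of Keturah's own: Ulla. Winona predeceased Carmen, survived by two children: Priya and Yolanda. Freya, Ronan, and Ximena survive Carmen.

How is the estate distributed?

The spouse counts as an additional share at the children's level, so there are 6 primary shares of €24,000. Vance takes one such share (€24,000).
The children's combined portion (€120,000) is divided into 5 shares of €24,000: Freya, Ronan, and Ximena each take €24,000; Nuria's €24,000 share passes to Nuria's issue; Winona's €24,000 share passes to Winona's issue.
Nuria's share (€24,000) is divided into 3 shares of €8,000: Xiomara and Matthias each take €8,000; Keturah's €8,000 share passes to Keturah's issue.
Keturah's share (€8,000) passes entirely to Ulla.
Winona's share (€24,000) is divided into 2 shares of €12,000: Priya and Yolanda each take €12,000.

Vance: €24,000; Ulla: €8,000; Xiomara: €8,000; Matthias: €8,000; Freya: €24,000; Ronan: €24,000; Ximena: €24,000; Priya: €12,000; Yolanda: €12,000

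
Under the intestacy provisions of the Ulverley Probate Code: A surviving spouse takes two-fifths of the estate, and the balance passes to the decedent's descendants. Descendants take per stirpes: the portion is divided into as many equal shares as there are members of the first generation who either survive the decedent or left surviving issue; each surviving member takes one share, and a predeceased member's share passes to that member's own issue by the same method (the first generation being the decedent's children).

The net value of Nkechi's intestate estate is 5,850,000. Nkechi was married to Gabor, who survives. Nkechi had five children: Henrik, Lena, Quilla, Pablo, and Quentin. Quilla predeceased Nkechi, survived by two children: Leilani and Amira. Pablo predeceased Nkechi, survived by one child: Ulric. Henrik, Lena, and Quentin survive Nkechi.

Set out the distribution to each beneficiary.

Gabor: 2,340,000; Henrik: 702,000; Lena: 702,000; Leilani: 351,000; Amira: 351,000; Ulric: 702,000; Quentin: 702,000

Gabor takes two-fifths of 5,850,000 = 2,340,000. The remaining 3,510,000 passes to the descendants.
The descendants' portion (3,510,000) is divided into 5 shares of 702,000: Henrik, Lena, and Quentin each take 702,000; Quilla's 702,000 share passes to Quilla's issue; Pablo's 702,000 share passes to Pablo's issue.
Quilla's share (702,000) is divided into 2 shares of 351,000: Leilani and Amira each take 351,000.
Pablo's share (702,000) passes entirely to Ulric.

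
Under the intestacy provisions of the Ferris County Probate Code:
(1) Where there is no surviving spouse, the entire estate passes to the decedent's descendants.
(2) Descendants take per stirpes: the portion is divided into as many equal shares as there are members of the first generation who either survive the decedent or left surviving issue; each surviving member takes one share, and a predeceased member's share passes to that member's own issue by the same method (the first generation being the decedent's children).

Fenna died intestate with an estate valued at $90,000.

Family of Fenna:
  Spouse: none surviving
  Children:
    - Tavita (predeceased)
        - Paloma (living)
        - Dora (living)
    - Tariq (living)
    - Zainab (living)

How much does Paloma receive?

The entire $90,000 passes to the descendants.
That amount ($90,000) is divided into 3 shares of $30,000: Tariq and Zainab each take $30,000; Tavita's $30,000 share passes to Tavita's issue.
Tavita's share ($30,000) is divided into 2 shares of $15,000: Paloma and Dora each take $15,000.

Paloma receives $15,000.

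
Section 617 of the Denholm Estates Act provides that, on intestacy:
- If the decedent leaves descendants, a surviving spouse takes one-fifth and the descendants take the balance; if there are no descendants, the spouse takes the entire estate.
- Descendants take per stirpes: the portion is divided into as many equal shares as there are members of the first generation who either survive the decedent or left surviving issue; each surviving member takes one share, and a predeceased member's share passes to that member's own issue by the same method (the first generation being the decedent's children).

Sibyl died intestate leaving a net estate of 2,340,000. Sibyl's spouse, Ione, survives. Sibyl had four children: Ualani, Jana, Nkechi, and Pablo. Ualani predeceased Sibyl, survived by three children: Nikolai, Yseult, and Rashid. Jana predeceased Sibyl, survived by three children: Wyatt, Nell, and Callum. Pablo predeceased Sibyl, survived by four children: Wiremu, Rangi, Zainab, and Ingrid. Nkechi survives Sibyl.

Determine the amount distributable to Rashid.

Rashid receives 156,000.

Ione takes one-fifth of 2,340,000 = 468,000. The remaining 1,872,000 passes to the descendants.
The descendants' portion (1,872,000) is divided into 4 shares of 468,000: Nkechi takes 468,000; Ualani's 468,000 share passes to Ualani's issue; Jana's 468,000 share passes to Jana's issue; Pablo's 468,000 share passes to Pablo's issue.
Ualani's share (468,000) is divided into 3 shares of 156,000: Nikolai, Yseult, and Rashid each take 156,000.
Jana's share (468,000) is divided into 3 shares of 156,000: Wyatt, Nell, and Callum each take 156,000.
Pablo's share (468,000) is divided into 4 shares of 117,000: Wiremu, Rangi, Zainab, and Ingrid each take 117,000.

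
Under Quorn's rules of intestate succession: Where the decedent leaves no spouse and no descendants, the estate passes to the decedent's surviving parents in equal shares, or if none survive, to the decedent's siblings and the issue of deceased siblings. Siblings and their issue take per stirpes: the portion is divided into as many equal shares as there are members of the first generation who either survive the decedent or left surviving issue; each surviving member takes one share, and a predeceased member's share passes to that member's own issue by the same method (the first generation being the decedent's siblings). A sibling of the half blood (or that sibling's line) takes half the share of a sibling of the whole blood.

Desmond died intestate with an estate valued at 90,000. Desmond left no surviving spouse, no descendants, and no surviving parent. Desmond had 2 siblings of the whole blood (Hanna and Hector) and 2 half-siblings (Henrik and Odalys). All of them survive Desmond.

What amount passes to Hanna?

Hanna receives 30,000.

The entire 90,000 passes to the siblings and their issue.
Counting each half-blood sibling's line as half a unit, there are 3 units in 90,000, so one unit is 30,000. Whole-blood lines (Hanna and Hector) take 30,000 each; half-blood lines (Henrik and Odalys) take 15,000 each.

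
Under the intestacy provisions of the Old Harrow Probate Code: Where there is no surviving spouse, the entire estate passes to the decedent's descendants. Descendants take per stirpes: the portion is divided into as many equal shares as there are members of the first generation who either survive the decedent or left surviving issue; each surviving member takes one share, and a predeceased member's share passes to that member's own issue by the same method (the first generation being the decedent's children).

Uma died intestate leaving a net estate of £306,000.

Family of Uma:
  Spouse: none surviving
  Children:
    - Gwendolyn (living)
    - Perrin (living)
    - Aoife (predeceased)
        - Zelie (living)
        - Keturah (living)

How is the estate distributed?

Gwendolyn: £102,000; Perrin: £102,000; Zelie: £51,000; Keturah: £51,000

The entire £306,000 passes to the descendants.
That amount (£306,000) is divided into 3 shares of £102,000: Gwendolyn and Perrin each take £102,000; Aoife's £102,000 share passes to Aoife's issue.
Aoife's share (£102,000) is divided into 2 shares of £51,000: Zelie and Keturah each take £51,000.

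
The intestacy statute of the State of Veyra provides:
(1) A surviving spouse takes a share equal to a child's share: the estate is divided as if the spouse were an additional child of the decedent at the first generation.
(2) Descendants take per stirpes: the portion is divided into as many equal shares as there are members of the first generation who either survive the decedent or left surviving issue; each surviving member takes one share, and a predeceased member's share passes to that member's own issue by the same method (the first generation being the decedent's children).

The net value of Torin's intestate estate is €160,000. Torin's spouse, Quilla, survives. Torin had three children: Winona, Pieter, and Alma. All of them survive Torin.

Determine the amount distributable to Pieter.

The spouse counts as an additional share at the children's level, so there are 4 primary shares of €40,000. Quilla takes one such share (€40,000).
The children's combined portion (€120,000) is divided into 3 shares of €40,000: Winona, Pieter, and Alma each take €40,000.

Pieter receives €40,000.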